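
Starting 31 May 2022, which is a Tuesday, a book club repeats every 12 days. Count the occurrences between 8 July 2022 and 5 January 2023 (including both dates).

Occurrences land 12·i days after 31 May 2022 for i = 0, 1, 2, …
8 July 2022 is 38 days after the start; 38 ÷ 12 = 3 remainder 2; since the remainder is 2, round up to i = 4. First occurrence in the window: #5 on 18 July 2022 (4×12 = 48 days in).
5 January 2023 is 219 days after the start; 219 ÷ 12 = 18 remainder 3. Last occurrence in the window: #19 on 2 January 2023.
Occurrences #5 through #19: 15 in total.

15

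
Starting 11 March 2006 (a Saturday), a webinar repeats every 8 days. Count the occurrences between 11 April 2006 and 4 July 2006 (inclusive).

11

Occurrences land 8·i days after 11 March 2006 for i = 0, 1, 2, …
11 April 2006 is 31 days after the start; 31 ÷ 8 = 3 remainder 7; since the remainder is 7, round up to i = 4. First occurrence in the window: #5 on 12 April 2006 (4×8 = 32 days in).
4 July 2006 is 115 days after the start; 115 ÷ 8 = 14 remainder 3. Last occurrence in the window: #15 on 1 July 2006.
Occurrences #5 through #15: 11 in total.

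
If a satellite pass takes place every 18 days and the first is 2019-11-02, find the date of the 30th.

2021-04-07

The 30th occurrence is 29 intervals after the first: 29 × 18 = 522 days after 2019-11-02.
November has 30 days — 28 days to the end of November leaves 494.
From end of November to end of 2019 is 31 days (463 left).
2020 has 366 days (97 left).
January has 31 days (66 left).
February has 28 days (38 left).
March has 31 days (7 left).
7 days into April → 2021-04-07.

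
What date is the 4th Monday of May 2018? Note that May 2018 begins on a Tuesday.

May 28, 2018

May 2018 begins on a Tuesday, so the first Monday is May 7 (6 days later).
The 4th Monday is 3 weeks later: 7 + 21 = 28.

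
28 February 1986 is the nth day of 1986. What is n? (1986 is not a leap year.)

Days in months before February: 31 = 31.
Plus 28 days into February → day 59.

59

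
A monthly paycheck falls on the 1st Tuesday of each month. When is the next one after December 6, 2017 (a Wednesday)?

December 2017 starts on a Friday, so its 1st Tuesday is December 5, 2017 (4 days in).
That is not after December 6, 2017, so look at January 2018.
January 2018 starts on a Monday, so its 1st Tuesday is January 2, 2018 (1 day in).

January 2, 2018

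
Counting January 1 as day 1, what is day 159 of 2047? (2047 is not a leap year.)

January has 31 days (159 − 31 = 128 remain).
February has 28 days (128 − 28 = 100 remain).
March has 31 days (100 − 31 = 69 remain).
April has 30 days (69 − 30 = 39 remain).
May has 31 days (39 − 31 = 8 remain).
8 into June → June 8.

8 June 2047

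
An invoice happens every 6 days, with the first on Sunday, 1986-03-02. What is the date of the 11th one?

The 11th occurrence is 10 intervals after the first: 10 × 6 = 60 days after 1986-03-02.
March has 31 days — 29 days to the end of March leaves 31.
April has 30 days (1 left).
1 day into May → 1986-05-01.

1986-05-01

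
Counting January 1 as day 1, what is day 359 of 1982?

1982-12-25

January has 31 days (359 − 31 = 328 remain).
February has 28 days (328 − 28 = 300 remain).
March has 31 days (300 − 31 = 269 remain).
April has 30 days (269 − 30 = 239 remain).
May has 31 days (239 − 31 = 208 remain).
June has 30 days (208 − 30 = 178 remain).
July has 31 days (178 − 31 = 147 remain).
August has 31 days (147 − 31 = 116 remain).
September has 30 days (116 − 30 = 86 remain).
October has 31 days (86 − 31 = 55 remain).
November has 30 days (55 − 30 = 25 remain).
25 into December → December 25.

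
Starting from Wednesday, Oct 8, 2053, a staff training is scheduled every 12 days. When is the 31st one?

Oct 3, 2054

The 31st occurrence is 30 intervals after the first: 30 × 12 = 360 days after Oct 8, 2053.
Oct has 31 days — 23 days to the end of Oct leaves 337.
Nov has 30 days (307 left).
Dec has 31 days (276 left).
Jan has 31 days (245 left).
Feb has 28 days (217 left).
Mar has 31 days (186 left).
Apr has 30 days (156 left).
May has 31 days (125 left).
Jun has 30 days (95 left).
Jul has 31 days (64 left).
Aug has 31 days (33 left).
Sep has 30 days (3 left).
3 days into Oct → Oct 3, 2054.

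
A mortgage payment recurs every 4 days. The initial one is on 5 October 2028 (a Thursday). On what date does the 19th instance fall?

The 19th occurrence is 18 intervals after the first: 18 × 4 = 72 days after 5 October 2028.
October has 31 days — 26 days to the end of October leaves 46.
November has 30 days (16 left).
16 days into December → 16 December 2028.

16 December 2028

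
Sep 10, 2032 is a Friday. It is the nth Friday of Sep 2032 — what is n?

Day 10 falls in week ⌈10/7⌉ of the month.
Days 1–7 hold the 1st Friday, 8–14 the 2nd, 15–21 the 3rd, 22–28 the 4th, 29–31 the 5th.
10 is in the range for the 2nd.

2nd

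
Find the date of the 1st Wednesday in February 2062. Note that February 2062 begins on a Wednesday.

February 2062 begins on a Wednesday, so the first Wednesday is February 1.

February 1, 2062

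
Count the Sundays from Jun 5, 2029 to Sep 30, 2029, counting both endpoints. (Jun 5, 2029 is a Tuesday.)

17

Jun 5, 2029 is a Tuesday; the first Sunday on or after it is Jun 10, 2029 (5 days later).
From Jun 10, 2029 to Sep 30, 2029: 20 + 31 + 31 + 30 = 112 days (rest of Jun, Jul, Aug, Sep).
112 ÷ 7 = 16 full weeks with remainder 0, so 16 more Sundays after the first → 17.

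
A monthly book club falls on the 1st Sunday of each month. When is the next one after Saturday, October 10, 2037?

November 1, 2037

October 2037 starts on a Thursday, so its 1st Sunday is October 4, 2037 (3 days in).
That is not after October 10, 2037, so look at November 2037.
November 2037 starts on a Sunday, so its 1st Sunday is November 1, 2037.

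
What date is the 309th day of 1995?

November 5, 1995

January has 31 days (309 − 31 = 278 remain).
February has 28 days (278 − 28 = 250 remain).
March has 31 days (250 − 31 = 219 remain).
April has 30 days (219 − 30 = 189 remain).
May has 31 days (189 − 31 = 158 remain).
June has 30 days (158 − 30 = 128 remain).
July has 31 days (128 − 31 = 97 remain).
August has 31 days (97 − 31 = 66 remain).
September has 30 days (66 − 30 = 36 remain).
October has 31 days (36 − 31 = 5 remain).
5 into November → November 5.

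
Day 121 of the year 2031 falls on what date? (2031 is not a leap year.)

January has 31 days (121 − 31 = 90 remain).
February has 28 days (90 − 28 = 62 remain).
March has 31 days (62 − 31 = 31 remain).
April has 30 days (31 − 30 = 1 remain).
1 into May → May 1.

2031-05-01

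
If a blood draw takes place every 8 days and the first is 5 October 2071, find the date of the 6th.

14 November 2071

The 6th occurrence is 5 intervals after the first: 5 × 8 = 40 days after 5 October 2071.
October has 31 days — 26 days to the end of October leaves 14.
14 days into November → 14 November 2071.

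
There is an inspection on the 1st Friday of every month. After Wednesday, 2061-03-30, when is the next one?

March 2061 starts on a Tuesday, so its 1st Friday is 2061-03-04 (3 days in).
That is not after 2061-03-30, so look at April 2061.
April 2061 starts on a Friday, so its 1st Friday is 2061-04-01.

2061-04-01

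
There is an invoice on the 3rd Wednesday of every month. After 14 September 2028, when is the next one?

20 September 2028

September 2028 starts on a Friday; its first Wednesday is the 6th, so the 3rd Wednesday is the 20th — 20 September 2028.
20 September 2028 is after 14 September 2028, so that is the next one.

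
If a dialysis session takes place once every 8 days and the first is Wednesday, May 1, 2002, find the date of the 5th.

Jun 2, 2002

The 5th occurrence is 4 intervals after the first: 4 × 8 = 32 days after May 1, 2002.
May has 31 days — 30 days to the end of May leaves 2.
2 days into Jun → Jun 2, 2002.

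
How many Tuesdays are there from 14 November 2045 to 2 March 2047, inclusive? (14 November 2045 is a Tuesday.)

68

14 November 2045 is a Tuesday; the first Tuesday on or after it is 14 November 2045.
From 14 November 2045 to 2 March 2047: 47 + 365 + 61 = 473 days (rest of 2045, 2046, to 2 March 2047 in 2047).
473 ÷ 7 = 67 full weeks with remainder 4, so 67 more Tuesdays after the first → 68.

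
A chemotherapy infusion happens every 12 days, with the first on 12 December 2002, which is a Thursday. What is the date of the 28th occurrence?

1 November 2003

The 28th occurrence is 27 intervals after the first: 27 × 12 = 324 days after 12 December 2002.
December has 31 days — 19 days to the end of December leaves 305.
January has 31 days (274 left).
February has 28 days (246 left).
March has 31 days (215 left).
April has 30 days (185 left).
May has 31 days (154 left).
June has 30 days (124 left).
July has 31 days (93 left).
August has 31 days (62 left).
September has 30 days (32 left).
October has 31 days (1 left).
1 day into November → 1 November 2003.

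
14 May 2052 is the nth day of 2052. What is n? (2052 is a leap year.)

135

Days in months before May: 31 + 29 + 31 + 30 = 121.
Plus 14 days into May → day 135.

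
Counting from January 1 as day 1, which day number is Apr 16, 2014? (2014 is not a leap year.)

Days in months before Apr: 31 + 28 + 31 = 90.
Plus 16 days into Apr → day 106.

106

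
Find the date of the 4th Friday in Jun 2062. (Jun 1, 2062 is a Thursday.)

Jun 2062 begins on a Thursday, so the first Friday is Jun 2 (1 day later).
The 4th Friday is 3 weeks later: 2 + 21 = 23.

Jun 23, 2062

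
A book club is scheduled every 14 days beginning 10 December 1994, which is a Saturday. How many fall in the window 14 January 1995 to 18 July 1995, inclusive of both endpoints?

13

Occurrences land 14·i days after 10 December 1994 for i = 0, 1, 2, …
14 January 1995 is 35 days after the start; 35 ÷ 14 = 2 remainder 7; since the remainder is 7, round up to i = 3. First occurrence in the window: #4 on 21 January 1995 (3×14 = 42 days in).
18 July 1995 is 220 days after the start; 220 ÷ 14 = 15 remainder 10. Last occurrence in the window: #16 on 8 July 1995.
Occurrences #4 through #16: 13 in total.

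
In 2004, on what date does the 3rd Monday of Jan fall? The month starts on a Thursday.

Jan 19, 2004

Jan 2004 begins on a Thursday, so the first Monday is Jan 5 (4 days later).
The 3rd Monday is 2 weeks later: 5 + 14 = 19.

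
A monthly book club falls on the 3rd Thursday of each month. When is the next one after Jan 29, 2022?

Feb 17, 2022

Jan 2022 starts on a Saturday; its first Thursday is the 6th, so the 3rd Thursday is the 20th — Jan 20, 2022.
That is not after Jan 29, 2022, so look at Feb 2022.
Feb 2022 starts on a Tuesday; its first Thursday is the 3rd, so the 3rd Thursday is the 17th — Feb 17, 2022.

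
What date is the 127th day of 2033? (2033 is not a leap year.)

May 7, 2033

Jan has 31 days (127 − 31 = 96 remain).
Feb has 28 days (96 − 28 = 68 remain).
Mar has 31 days (68 − 31 = 37 remain).
Apr has 30 days (37 − 30 = 7 remain).
7 into May → May 7.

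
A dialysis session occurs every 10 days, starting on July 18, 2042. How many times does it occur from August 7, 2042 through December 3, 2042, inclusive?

12

Occurrences land 10·i days after July 18, 2042 for i = 0, 1, 2, …
August 7, 2042 is 20 days after the start; 20 ÷ 10 = 2 remainder 0. First occurrence in the window: #3 on August 7, 2042 (2×10 = 20 days in).
December 3, 2042 is 138 days after the start; 138 ÷ 10 = 13 remainder 8. Last occurrence in the window: #14 on November 25, 2042.
Occurrences #3 through #14: 12 in total.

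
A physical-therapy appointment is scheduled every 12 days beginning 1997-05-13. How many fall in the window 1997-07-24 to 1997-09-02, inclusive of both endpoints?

4

Occurrences land 12·i days after 1997-05-13 for i = 0, 1, 2, …
1997-07-24 is 72 days after the start; 72 ÷ 12 = 6 remainder 0. First occurrence in the window: #7 on 1997-07-24 (6×12 = 72 days in).
1997-09-02 is 112 days after the start; 112 ÷ 12 = 9 remainder 4. Last occurrence in the window: #10 on 1997-08-29.
Occurrences #7 through #10: 4 in total.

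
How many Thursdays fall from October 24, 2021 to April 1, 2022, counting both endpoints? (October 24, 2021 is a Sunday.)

23

October 24, 2021 is a Sunday; the first Thursday on or after it is October 28, 2021 (4 days later).
From October 28, 2021 to April 1, 2022: 3 + 30 + 31 + 31 + 28 + 31 + 1 = 155 days (rest of October, November, December, January, February, March, April).
155 ÷ 7 = 22 full weeks with remainder 1, so 22 more Thursdays after the first → 23.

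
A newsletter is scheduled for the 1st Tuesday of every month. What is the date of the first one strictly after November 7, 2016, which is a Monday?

December 6, 2016

November 2016 starts on a Tuesday, so its 1st Tuesday is November 1, 2016.
That is not after November 7, 2016, so look at December 2016.
December 2016 starts on a Thursday, so its 1st Tuesday is December 6, 2016 (5 days in).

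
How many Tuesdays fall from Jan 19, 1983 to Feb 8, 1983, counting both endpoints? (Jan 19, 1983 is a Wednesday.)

3

Jan 19, 1983 is a Wednesday; the first Tuesday on or after it is Jan 25, 1983 (6 days later).
From Jan 25, 1983 to Feb 8, 1983: 6 + 8 = 14 days (rest of Jan, Feb).
14 ÷ 7 = 2 full weeks with remainder 0, so 2 more Tuesdays after the first → 3.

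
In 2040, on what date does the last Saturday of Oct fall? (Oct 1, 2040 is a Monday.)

Oct 2040 begins on a Monday, so the first Saturday is Oct 6 (5 days later).
Oct 2040 has 31 days. Adding weeks: 6, 13, 20, 27 — the last one ≤ 31 is the 27th.

Oct 27, 2040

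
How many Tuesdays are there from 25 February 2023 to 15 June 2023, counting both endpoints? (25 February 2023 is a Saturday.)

25 February 2023 is a Saturday; the first Tuesday on or after it is 28 February 2023 (3 days later).
From 28 February 2023 to 15 June 2023: 0 + 31 + 30 + 31 + 15 = 107 days (rest of February, March, April, May, June).
107 ÷ 7 = 15 full weeks with remainder 2, so 15 more Tuesdays after the first → 16.

16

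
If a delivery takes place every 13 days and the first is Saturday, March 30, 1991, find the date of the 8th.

June 29, 1991

The 8th occurrence is 7 intervals after the first: 7 × 13 = 91 days after March 30, 1991.
March has 31 days — 1 day to the end of March leaves 90.
April has 30 days (60 left).
May has 31 days (29 left).
29 days into June → June 29, 1991.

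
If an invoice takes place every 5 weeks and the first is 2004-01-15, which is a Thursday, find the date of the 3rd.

The 3rd occurrence is 2 intervals after the first: 2 × 35 = 70 days after 2004-01-15.
January has 31 days — 16 days to the end of January leaves 54.
February has 29 days (25 left).
25 days into March → 2004-03-25.

2004-03-25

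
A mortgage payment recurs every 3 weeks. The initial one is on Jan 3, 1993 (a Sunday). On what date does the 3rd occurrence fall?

Feb 14, 1993

The 3rd occurrence is 2 intervals after the first: 2 × 21 = 42 days after Jan 3, 1993.
Jan has 31 days — 28 days to the end of Jan leaves 14.
14 days into Feb → Feb 14, 1993.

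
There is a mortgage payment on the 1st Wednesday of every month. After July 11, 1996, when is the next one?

July 1996 starts on a Monday, so its 1st Wednesday is July 3, 1996 (2 days in).
That is not after July 11, 1996, so look at August 1996.
August 1996 starts on a Thursday, so its 1st Wednesday is August 7, 1996 (6 days in).

August 7, 1996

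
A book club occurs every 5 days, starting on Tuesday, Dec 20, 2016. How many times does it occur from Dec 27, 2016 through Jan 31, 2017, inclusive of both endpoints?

7

Occurrences land 5·i days after Dec 20, 2016 for i = 0, 1, 2, …
Dec 27, 2016 is 7 days after the start; 7 ÷ 5 = 1 remainder 2; since the remainder is 2, round up to i = 2. First occurrence in the window: #3 on Dec 30, 2016 (2×5 = 10 days in).
Jan 31, 2017 is 42 days after the start; 42 ÷ 5 = 8 remainder 2. Last occurrence in the window: #9 on Jan 29, 2017.
Occurrences #3 through #9: 7 in total.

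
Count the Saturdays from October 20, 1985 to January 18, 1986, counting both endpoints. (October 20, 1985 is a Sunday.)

October 20, 1985 is a Sunday; the first Saturday on or after it is October 26, 1985 (6 days later).
From October 26, 1985 to January 18, 1986: 5 + 30 + 31 + 18 = 84 days (rest of October, November, December, January).
84 ÷ 7 = 12 full weeks with remainder 0, so 12 more Saturdays after the first → 13.

13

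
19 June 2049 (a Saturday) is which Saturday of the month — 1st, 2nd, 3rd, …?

3rd

Day 19 falls in week ⌈19/7⌉ of the month.
Days 1–7 hold the 1st Saturday, 8–14 the 2nd, 15–21 the 3rd, 22–28 the 4th, 29–31 the 5th.
19 is in the range for the 3rd.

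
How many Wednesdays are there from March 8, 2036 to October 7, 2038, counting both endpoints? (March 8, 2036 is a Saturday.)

135

March 8, 2036 is a Saturday; the first Wednesday on or after it is March 12, 2036 (4 days later).
From March 12, 2036 to October 7, 2038: 294 + 365 + 280 = 939 days (rest of 2036, 2037, to October 7, 2038 in 2038).
939 ÷ 7 = 134 full weeks with remainder 1, so 134 more Wednesdays after the first → 135.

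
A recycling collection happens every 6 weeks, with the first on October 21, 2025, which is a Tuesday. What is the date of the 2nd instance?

The 2nd occurrence is 1 interval after the first: 1 × 42 = 42 days after October 21, 2025.
October has 31 days — 10 days to the end of October leaves 32.
November has 30 days (2 left).
2 days into December → December 2, 2025.

December 2, 2025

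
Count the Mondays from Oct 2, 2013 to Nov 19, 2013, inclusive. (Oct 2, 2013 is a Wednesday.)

Oct 2, 2013 is a Wednesday; the first Monday on or after it is Oct 7, 2013 (5 days later).
From Oct 7, 2013 to Nov 19, 2013: 24 + 19 = 43 days (rest of Oct, Nov).
43 ÷ 7 = 6 full weeks with remainder 1, so 6 more Mondays after the first → 7.

7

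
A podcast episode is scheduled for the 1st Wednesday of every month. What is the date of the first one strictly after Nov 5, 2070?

Dec 3, 2070

Nov 2070 starts on a Saturday, so its 1st Wednesday is Nov 5, 2070 (4 days in).
That is not after Nov 5, 2070, so look at Dec 2070.
Dec 2070 starts on a Monday, so its 1st Wednesday is Dec 3, 2070 (2 days in).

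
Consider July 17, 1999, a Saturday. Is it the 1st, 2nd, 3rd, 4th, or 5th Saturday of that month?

Day 17 falls in week ⌈17/7⌉ of the month.
Days 1–7 hold the 1st Saturday, 8–14 the 2nd, 15–21 the 3rd, 22–28 the 4th, 29–31 the 5th.
17 is in the range for the 3rd.

3rd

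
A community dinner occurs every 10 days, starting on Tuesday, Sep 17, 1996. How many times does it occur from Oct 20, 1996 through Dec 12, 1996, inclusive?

5

Occurrences land 10·i days after Sep 17, 1996 for i = 0, 1, 2, …
Oct 20, 1996 is 33 days after the start; 33 ÷ 10 = 3 remainder 3; since the remainder is 3, round up to i = 4. First occurrence in the window: #5 on Oct 27, 1996 (4×10 = 40 days in).
Dec 12, 1996 is 86 days after the start; 86 ÷ 10 = 8 remainder 6. Last occurrence in the window: #9 on Dec 6, 1996.
Occurrences #5 through #9: 5 in total.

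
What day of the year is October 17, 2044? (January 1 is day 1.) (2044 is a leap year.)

291

Days in months before October: 31 + 29 + 31 + 30 + 31 + 30 + 31 + 31 + 30 = 274.
Plus 17 days into October → day 291.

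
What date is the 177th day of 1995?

January has 31 days (177 − 31 = 146 remain).
February has 28 days (146 − 28 = 118 remain).
March has 31 days (118 − 31 = 87 remain).
April has 30 days (87 − 30 = 57 remain).
May has 31 days (57 − 31 = 26 remain).
26 into June → June 26.

June 26, 1995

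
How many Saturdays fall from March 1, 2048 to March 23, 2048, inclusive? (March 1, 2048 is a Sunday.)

3

March 1, 2048 is a Sunday; the first Saturday on or after it is March 7, 2048 (6 days later).
From March 7, 2048 to March 23, 2048 is 23 − 7 = 16 days.
16 ÷ 7 = 2 full weeks with remainder 2, so 2 more Saturdays after the first → 3.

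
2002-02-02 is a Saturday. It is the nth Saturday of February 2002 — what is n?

Day 2 falls in week ⌈2/7⌉ of the month.
Days 1–7 hold the 1st Saturday, 8–14 the 2nd, 15–21 the 3rd, 22–28 the 4th, 29–31 the 5th.
2 is in the range for the 1st.

1st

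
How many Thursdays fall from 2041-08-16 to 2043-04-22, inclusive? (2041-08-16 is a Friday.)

87

2041-08-16 is a Friday; the first Thursday on or after it is 2041-08-22 (6 days later).
From 2041-08-22 to 2043-04-22: 131 + 365 + 112 = 608 days (rest of 2041, 2042, to 2043-04-22 in 2043).
608 ÷ 7 = 86 full weeks with remainder 6, so 86 more Thursdays after the first → 87.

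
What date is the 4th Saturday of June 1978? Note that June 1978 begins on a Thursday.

June 24, 1978

June 1978 begins on a Thursday, so the first Saturday is June 3 (2 days later).
The 4th Saturday is 3 weeks later: 3 + 21 = 24.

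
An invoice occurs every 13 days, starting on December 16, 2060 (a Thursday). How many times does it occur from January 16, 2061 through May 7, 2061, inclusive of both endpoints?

8

Occurrences land 13·i days after December 16, 2060 for i = 0, 1, 2, …
January 16, 2061 is 31 days after the start; 31 ÷ 13 = 2 remainder 5; since the remainder is 5, round up to i = 3. First occurrence in the window: #4 on January 24, 2061 (3×13 = 39 days in).
May 7, 2061 is 142 days after the start; 142 ÷ 13 = 10 remainder 12. Last occurrence in the window: #11 on April 25, 2061.
Occurrences #4 through #11: 8 in total.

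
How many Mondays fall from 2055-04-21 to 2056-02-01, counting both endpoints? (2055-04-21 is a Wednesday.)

2055-04-21 is a Wednesday; the first Monday on or after it is 2055-04-26 (5 days later).
From 2055-04-26 to 2056-02-01: 4 + 31 + 30 + 31 + 31 + 30 + 31 + 30 + 31 + 31 + 1 = 281 days (rest of April, May, June, July, August, September, October, November, December, January, February).
281 ÷ 7 = 40 full weeks with remainder 1, so 40 more Mondays after the first → 41.

41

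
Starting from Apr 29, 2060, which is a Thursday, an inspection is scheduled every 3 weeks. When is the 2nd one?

May 20, 2060

The 2nd occurrence is 1 interval after the first: 1 × 21 = 21 days after Apr 29, 2060.
Apr has 30 days — 1 day to the end of Apr leaves 20.
20 days into May → May 20, 2060.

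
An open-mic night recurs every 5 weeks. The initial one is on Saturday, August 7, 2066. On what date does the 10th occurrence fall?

June 18, 2067

The 10th occurrence is 9 intervals after the first: 9 × 35 = 315 days after August 7, 2066.
August has 31 days — 24 days to the end of August leaves 291.
September has 30 days (261 left).
October has 31 days (230 left).
November has 30 days (200 left).
December has 31 days (169 left).
January has 31 days (138 left).
February has 28 days (110 left).
March has 31 days (79 left).
April has 30 days (49 left).
May has 31 days (18 left).
18 days into June → June 18, 2067.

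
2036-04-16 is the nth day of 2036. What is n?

107

Days in months before April: 31 + 29 + 31 = 91.
Plus 16 days into April → day 107.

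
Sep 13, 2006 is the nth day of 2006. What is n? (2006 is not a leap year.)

256

Days in months before Sep: 31 + 28 + 31 + 30 + 31 + 30 + 31 + 31 = 243.
Plus 13 days into Sep → day 256.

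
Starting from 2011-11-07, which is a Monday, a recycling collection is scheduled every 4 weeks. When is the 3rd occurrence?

The 3rd occurrence is 2 intervals after the first: 2 × 28 = 56 days after 2011-11-07.
November has 30 days — 23 days to the end of November leaves 33.
December has 31 days (2 left).
2 days into January → 2012-01-02.

2012-01-02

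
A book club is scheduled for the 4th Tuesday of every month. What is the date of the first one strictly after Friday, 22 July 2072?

July 2072 starts on a Friday; its first Tuesday is the 5th, so the 4th Tuesday is the 26th — 26 July 2072.
26 July 2072 is after 22 July 2072, so that is the next one.

26 July 2072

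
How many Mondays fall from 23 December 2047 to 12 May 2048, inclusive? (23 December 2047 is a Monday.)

21

23 December 2047 is a Monday; the first Monday on or after it is 23 December 2047.
From 23 December 2047 to 12 May 2048: 8 + 31 + 29 + 31 + 30 + 12 = 141 days (rest of December, January, February, March, April, May).
141 ÷ 7 = 20 full weeks with remainder 1, so 20 more Mondays after the first → 21.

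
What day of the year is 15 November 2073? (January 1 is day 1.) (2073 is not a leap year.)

319

Days in months before November: 31 + 28 + 31 + 30 + 31 + 30 + 31 + 31 + 30 + 31 = 304.
Plus 15 days into November → day 319.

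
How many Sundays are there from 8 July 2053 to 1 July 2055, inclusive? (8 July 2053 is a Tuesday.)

103

8 July 2053 is a Tuesday; the first Sunday on or after it is 13 July 2053 (5 days later).
From 13 July 2053 to 1 July 2055: 171 + 365 + 182 = 718 days (rest of 2053, 2054, to 1 July 2055 in 2055).
718 ÷ 7 = 102 full weeks with remainder 4, so 102 more Sundays after the first → 103.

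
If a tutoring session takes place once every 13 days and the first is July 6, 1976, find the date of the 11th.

November 13, 1976

The 11th occurrence is 10 intervals after the first: 10 × 13 = 130 days after July 6, 1976.
July has 31 days — 25 days to the end of July leaves 105.
August has 31 days (74 left).
September has 30 days (44 left).
October has 31 days (13 left).
13 days into November → November 13, 1976.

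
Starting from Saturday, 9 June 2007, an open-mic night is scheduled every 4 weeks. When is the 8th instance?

22 December 2007

The 8th occurrence is 7 intervals after the first: 7 × 28 = 196 days after 9 June 2007.
June has 30 days — 21 days to the end of June leaves 175.
July has 31 days (144 left).
August has 31 days (113 left).
September has 30 days (83 left).
October has 31 days (52 left).
November has 30 days (22 left).
22 days into December → 22 December 2007.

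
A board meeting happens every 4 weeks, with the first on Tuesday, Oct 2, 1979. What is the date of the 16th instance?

Nov 25, 1980

The 16th occurrence is 15 intervals after the first: 15 × 28 = 420 days after Oct 2, 1979.
Oct has 31 days — 29 days to the end of Oct leaves 391.
Nov has 30 days (361 left).
Dec has 31 days (330 left).
Jan has 31 days (299 left).
Feb has 29 days (270 left).
Mar has 31 days (239 left).
Apr has 30 days (209 left).
May has 31 days (178 left).
Jun has 30 days (148 left).
Jul has 31 days (117 left).
Aug has 31 days (86 left).
Sep has 30 days (56 left).
Oct has 31 days (25 left).
25 days into Nov → Nov 25, 1980.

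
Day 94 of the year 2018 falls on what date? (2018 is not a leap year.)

January has 31 days (94 − 31 = 63 remain).
February has 28 days (63 − 28 = 35 remain).
March has 31 days (35 − 31 = 4 remain).
4 into April → April 4.

4 April 2018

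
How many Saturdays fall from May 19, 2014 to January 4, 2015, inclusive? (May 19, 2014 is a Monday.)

33

May 19, 2014 is a Monday; the first Saturday on or after it is May 24, 2014 (5 days later).
From May 24, 2014 to January 4, 2015: 7 + 30 + 31 + 31 + 30 + 31 + 30 + 31 + 4 = 225 days (rest of May, June, July, August, September, October, November, December, January).
225 ÷ 7 = 32 full weeks with remainder 1, so 32 more Saturdays after the first → 33.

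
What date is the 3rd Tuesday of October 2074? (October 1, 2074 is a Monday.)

October 2074 begins on a Monday, so the first Tuesday is October 2 (1 day later).
The 3rd Tuesday is 2 weeks later: 2 + 14 = 16.

October 16, 2074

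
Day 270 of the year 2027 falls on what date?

Jan has 31 days (270 − 31 = 239 remain).
Feb has 28 days (239 − 28 = 211 remain).
Mar has 31 days (211 − 31 = 180 remain).
Apr has 30 days (180 − 30 = 150 remain).
May has 31 days (150 − 31 = 119 remain).
Jun has 30 days (119 − 30 = 89 remain).
Jul has 31 days (89 − 31 = 58 remain).
Aug has 31 days (58 − 31 = 27 remain).
27 into Sep → Sep 27.

Sep 27, 2027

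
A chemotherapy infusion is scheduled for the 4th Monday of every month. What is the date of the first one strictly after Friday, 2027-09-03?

September 2027 starts on a Wednesday; its first Monday is the 6th, so the 4th Monday is the 27th — 2027-09-27.
2027-09-27 is after 2027-09-03, so that is the next one.

2027-09-27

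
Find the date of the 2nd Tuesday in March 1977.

March 8, 1977

The first Tuesday of March 1977 is March 1.
The 2nd Tuesday is 1 weeks later: 1 + 7 = 8.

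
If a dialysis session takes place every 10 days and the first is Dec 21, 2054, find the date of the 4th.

Jan 20, 2055

The 4th occurrence is 3 intervals after the first: 3 × 10 = 30 days after Dec 21, 2054.
Dec has 31 days — 10 days to the end of Dec leaves 20.
20 days into Jan → Jan 20, 2055.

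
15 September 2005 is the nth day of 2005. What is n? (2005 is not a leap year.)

Days in months before September: 31 + 28 + 31 + 30 + 31 + 30 + 31 + 31 = 243.
Plus 15 days into September → day 258.

258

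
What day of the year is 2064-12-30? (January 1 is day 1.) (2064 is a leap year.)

365

Days in months before December: 31 + 29 + 31 + 30 + 31 + 30 + 31 + 31 + 30 + 31 + 30 = 335.
Plus 30 days into December → day 365.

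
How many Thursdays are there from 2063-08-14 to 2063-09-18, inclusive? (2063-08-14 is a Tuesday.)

2063-08-14 is a Tuesday; the first Thursday on or after it is 2063-08-16 (2 days later).
From 2063-08-16 to 2063-09-18: 15 + 18 = 33 days (rest of August, September).
33 ÷ 7 = 4 full weeks with remainder 5, so 4 more Thursdays after the first → 5.

5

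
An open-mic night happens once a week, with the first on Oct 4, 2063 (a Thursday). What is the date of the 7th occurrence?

Nov 15, 2063

The 7th occurrence is 6 intervals after the first: 6 × 7 = 42 days after Oct 4, 2063.
Oct has 31 days — 27 days to the end of Oct leaves 15.
15 days into Nov → Nov 15, 2063.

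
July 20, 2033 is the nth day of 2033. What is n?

Days in months before July: 31 + 28 + 31 + 30 + 31 + 30 = 181.
Plus 20 days into July → day 201.

201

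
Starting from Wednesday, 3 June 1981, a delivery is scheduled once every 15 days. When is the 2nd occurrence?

18 June 1981

The 2nd occurrence is 1 interval after the first: 1 × 15 = 15 days after 3 June 1981.
15 days later is 18 June 1981.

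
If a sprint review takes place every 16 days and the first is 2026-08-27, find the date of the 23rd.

The 23rd occurrence is 22 intervals after the first: 22 × 16 = 352 days after 2026-08-27.
August has 31 days — 4 days to the end of August leaves 348.
September has 30 days (318 left).
October has 31 days (287 left).
November has 30 days (257 left).
December has 31 days (226 left).
January has 31 days (195 left).
February has 28 days (167 left).
March has 31 days (136 left).
April has 30 days (106 left).
May has 31 days (75 left).
June has 30 days (45 left).
July has 31 days (14 left).
14 days into August → 2027-08-14.

2027-08-14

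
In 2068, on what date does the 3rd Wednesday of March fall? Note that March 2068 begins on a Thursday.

March 21, 2068

March 2068 begins on a Thursday, so the first Wednesday is March 7 (6 days later).
The 3rd Wednesday is 2 weeks later: 7 + 14 = 21.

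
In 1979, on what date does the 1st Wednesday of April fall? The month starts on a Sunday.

4 April 1979

April 1979 begins on a Sunday, so the first Wednesday is April 4 (3 days later).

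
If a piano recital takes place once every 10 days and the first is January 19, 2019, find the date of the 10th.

The 10th occurrence is 9 intervals after the first: 9 × 10 = 90 days after January 19, 2019.
January has 31 days — 12 days to the end of January leaves 78.
February has 28 days (50 left).
March has 31 days (19 left).
19 days into April → April 19, 2019.

April 19, 2019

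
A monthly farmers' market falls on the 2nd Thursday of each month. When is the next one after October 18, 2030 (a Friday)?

November 14, 2030

October 2030 starts on a Tuesday; its first Thursday is the 3rd, so the 2nd Thursday is the 10th — October 10, 2030.
That is not after October 18, 2030, so look at November 2030.
November 2030 starts on a Friday; its first Thursday is the 7th, so the 2nd Thursday is the 14th — November 14, 2030.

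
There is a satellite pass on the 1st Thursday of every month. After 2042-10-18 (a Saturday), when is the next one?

October 2042 starts on a Wednesday, so its 1st Thursday is 2042-10-02 (1 day in).
That is not after 2042-10-18, so look at November 2042.
November 2042 starts on a Saturday, so its 1st Thursday is 2042-11-06 (5 days in).

2042-11-06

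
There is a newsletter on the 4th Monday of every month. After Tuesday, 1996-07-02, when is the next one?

July 1996 starts on a Monday; its first Monday is the 1st, so the 4th Monday is the 22nd — 1996-07-22.
1996-07-22 is after 1996-07-02, so that is the next one.

1996-07-22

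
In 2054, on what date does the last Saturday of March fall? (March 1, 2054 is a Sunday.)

March 2054 begins on a Sunday, so the first Saturday is March 7 (6 days later).
March 2054 has 31 days. Adding weeks: 7, 14, 21, 28 — the last one ≤ 31 is the 28th.

2054-03-28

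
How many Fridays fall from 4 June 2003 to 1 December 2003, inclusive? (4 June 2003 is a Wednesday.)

26

4 June 2003 is a Wednesday; the first Friday on or after it is 6 June 2003 (2 days later).
From 6 June 2003 to 1 December 2003: 24 + 31 + 31 + 30 + 31 + 30 + 1 = 178 days (rest of June, July, August, September, October, November, December).
178 ÷ 7 = 25 full weeks with remainder 3, so 25 more Fridays after the first → 26.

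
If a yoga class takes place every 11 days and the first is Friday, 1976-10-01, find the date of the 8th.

The 8th occurrence is 7 intervals after the first: 7 × 11 = 77 days after 1976-10-01.
October has 31 days — 30 days to the end of October leaves 47.
November has 30 days (17 left).
17 days into December → 1976-12-17.

1976-12-17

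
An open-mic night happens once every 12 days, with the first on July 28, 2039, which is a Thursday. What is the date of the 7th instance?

October 8, 2039

The 7th occurrence is 6 intervals after the first: 6 × 12 = 72 days after July 28, 2039.
July has 31 days — 3 days to the end of July leaves 69.
August has 31 days (38 left).
September has 30 days (8 left).
8 days into October → October 8, 2039.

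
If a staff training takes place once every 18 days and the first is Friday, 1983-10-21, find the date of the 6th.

1984-01-19

The 6th occurrence is 5 intervals after the first: 5 × 18 = 90 days after 1983-10-21.
October has 31 days — 10 days to the end of October leaves 80.
November has 30 days (50 left).
December has 31 days (19 left).
19 days into January → 1984-01-19.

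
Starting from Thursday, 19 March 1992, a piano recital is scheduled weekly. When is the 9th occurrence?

14 May 1992

The 9th occurrence is 8 intervals after the first: 8 × 7 = 56 days after 19 March 1992.
March has 31 days — 12 days to the end of March leaves 44.
April has 30 days (14 left).
14 days into May → 14 May 1992.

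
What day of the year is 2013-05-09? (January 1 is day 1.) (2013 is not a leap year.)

129

Days in months before May: 31 + 28 + 31 + 30 = 120.
Plus 9 days into May → day 129.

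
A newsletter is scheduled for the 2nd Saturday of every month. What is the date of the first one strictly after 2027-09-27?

2027-10-09

September 2027 starts on a Wednesday; its first Saturday is the 4th, so the 2nd Saturday is the 11th — 2027-09-11.
That is not after 2027-09-27, so look at October 2027.
October 2027 starts on a Friday; its first Saturday is the 2nd, so the 2nd Saturday is the 9th — 2027-10-09.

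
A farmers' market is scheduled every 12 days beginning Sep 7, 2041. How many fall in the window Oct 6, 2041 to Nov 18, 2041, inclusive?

4

Occurrences land 12·i days after Sep 7, 2041 for i = 0, 1, 2, …
Oct 6, 2041 is 29 days after the start; 29 ÷ 12 = 2 remainder 5; since the remainder is 5, round up to i = 3. First occurrence in the window: #4 on Oct 13, 2041 (3×12 = 36 days in).
Nov 18, 2041 is 72 days after the start; 72 ÷ 12 = 6 remainder 0. Last occurrence in the window: #7 on Nov 18, 2041.
Occurrences #4 through #7: 4 in total.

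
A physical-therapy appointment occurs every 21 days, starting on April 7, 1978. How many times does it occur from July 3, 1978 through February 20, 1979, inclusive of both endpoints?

Occurrences land 21·i days after April 7, 1978 for i = 0, 1, 2, …
July 3, 1978 is 87 days after the start; 87 ÷ 21 = 4 remainder 3; since the remainder is 3, round up to i = 5. First occurrence in the window: #6 on July 21, 1978 (5×21 = 105 days in).
February 20, 1979 is 319 days after the start; 319 ÷ 21 = 15 remainder 4. Last occurrence in the window: #16 on February 16, 1979.
Occurrences #6 through #16: 11 in total.

11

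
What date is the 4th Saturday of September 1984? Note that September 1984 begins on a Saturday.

September 1984 begins on a Saturday, so the first Saturday is September 1.
The 4th Saturday is 3 weeks later: 1 + 21 = 22.

September 22, 1984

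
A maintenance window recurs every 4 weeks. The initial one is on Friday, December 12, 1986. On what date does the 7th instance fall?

The 7th occurrence is 6 intervals after the first: 6 × 28 = 168 days after December 12, 1986.
December has 31 days — 19 days to the end of December leaves 149.
January has 31 days (118 left).
February has 28 days (90 left).
March has 31 days (59 left).
April has 30 days (29 left).
29 days into May → May 29, 1987.

May 29, 1987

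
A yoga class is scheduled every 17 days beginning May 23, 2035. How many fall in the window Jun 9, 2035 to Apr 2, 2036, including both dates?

18

Occurrences land 17·i days after May 23, 2035 for i = 0, 1, 2, …
Jun 9, 2035 is 17 days after the start; 17 ÷ 17 = 1 remainder 0. First occurrence in the window: #2 on Jun 9, 2035 (1×17 = 17 days in).
Apr 2, 2036 is 315 days after the start; 315 ÷ 17 = 18 remainder 9. Last occurrence in the window: #19 on Mar 24, 2036.
Occurrences #2 through #19: 18 in total.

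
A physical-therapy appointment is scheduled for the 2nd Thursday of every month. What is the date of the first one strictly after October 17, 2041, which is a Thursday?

November 14, 2041

October 2041 starts on a Tuesday; its first Thursday is the 3rd, so the 2nd Thursday is the 10th — October 10, 2041.
That is not after October 17, 2041, so look at November 2041.
November 2041 starts on a Friday; its first Thursday is the 7th, so the 2nd Thursday is the 14th — November 14, 2041.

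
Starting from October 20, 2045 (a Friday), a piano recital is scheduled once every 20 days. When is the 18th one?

September 25, 2046

The 18th occurrence is 17 intervals after the first: 17 × 20 = 340 days after October 20, 2045.
October has 31 days — 11 days to the end of October leaves 329.
November has 30 days (299 left).
December has 31 days (268 left).
January has 31 days (237 left).
February has 28 days (209 left).
March has 31 days (178 left).
April has 30 days (148 left).
May has 31 days (117 left).
June has 30 days (87 left).
July has 31 days (56 left).
August has 31 days (25 left).
25 days into September → September 25, 2046.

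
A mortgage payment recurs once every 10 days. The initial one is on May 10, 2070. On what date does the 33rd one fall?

Mar 26, 2071

The 33rd occurrence is 32 intervals after the first: 32 × 10 = 320 days after May 10, 2070.
May has 31 days — 21 days to the end of May leaves 299.
Jun has 30 days (269 left).
Jul has 31 days (238 left).
Aug has 31 days (207 left).
Sep has 30 days (177 left).
Oct has 31 days (146 left).
Nov has 30 days (116 left).
Dec has 31 days (85 left).
Jan has 31 days (54 left).
Feb has 28 days (26 left).
26 days into Mar → Mar 26, 2071.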